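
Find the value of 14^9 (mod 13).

Step 1: Compute 14^9 mod 13 step by step, reducing modulo 13 at each step.
  14^1 mod 13 = 1
  14^2 mod 13 = (1 * 14) mod 13 = 1
  14^3 mod 13 = (1 * 14) mod 13 = 1
  14^4 mod 13 = (1 * 14) mod 13 = 1
  14^5 mod 13 = (1 * 14) mod 13 = 1
  14^6 mod 13 = (1 * 14) mod 13 = 1
  14^7 mod 13 = (1 * 14) mod 13 = 1
  14^8 mod 13 = (1 * 14) mod 13 = 1
  14^9 mod 13 = (1 * 14) mod 13 = 1
Step 2: Result = 1.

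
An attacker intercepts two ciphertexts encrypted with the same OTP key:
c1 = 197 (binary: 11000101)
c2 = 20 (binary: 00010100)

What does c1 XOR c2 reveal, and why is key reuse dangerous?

Step 1: c1 XOR c2 = (m1 XOR k) XOR (m2 XOR k).
Step 2: By XOR associativity/commutativity: = m1 XOR m2 XOR k XOR k = m1 XOR m2.
Step 3: 11000101 XOR 00010100 = 11010001 = 209.
Step 4: The key cancels out! An attacker learns m1 XOR m2 = 209, revealing the relationship between plaintexts.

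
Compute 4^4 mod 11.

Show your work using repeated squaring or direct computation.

Step 1: Compute 4^4 mod 11 step by step, reducing modulo 11 at each step.
  4^1 mod 11 = 4
  4^2 mod 11 = (4 * 4) mod 11 = 5
  4^3 mod 11 = (5 * 4) mod 11 = 9
  4^4 mod 11 = (9 * 4) mod 11 = 3
Step 2: Result = 3.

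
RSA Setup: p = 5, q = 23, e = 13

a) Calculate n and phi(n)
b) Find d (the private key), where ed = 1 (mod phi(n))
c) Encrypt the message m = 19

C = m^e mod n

Step 1: n = 5 * 23 = 115.
Step 2: phi(n) = (5-1)(23-1) = 4 * 22 = 88.
Step 3: Find d = 13^(-1) mod 88 = 61.
  Verify: 13 * 61 = 793 = 1 (mod 88).
Step 4: C = 19^13 mod 115 = 99.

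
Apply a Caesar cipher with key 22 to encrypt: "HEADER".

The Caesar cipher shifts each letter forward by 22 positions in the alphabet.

Step 1: For each letter, shift forward by 22 positions (mod 26).
  H (position 7) -> position (7+22) mod 26 = 3 -> D
  E (position 4) -> position (4+22) mod 26 = 0 -> A
  A (position 0) -> position (0+22) mod 26 = 22 -> W
  D (position 3) -> position (3+22) mod 26 = 25 -> Z
  E (position 4) -> position (4+22) mod 26 = 0 -> A
  R (position 17) -> position (17+22) mod 26 = 13 -> N
Result: DAWZAN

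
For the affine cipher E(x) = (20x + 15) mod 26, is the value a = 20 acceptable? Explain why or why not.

Step 1: Compute gcd(20, 26).
Step 2: gcd(20, 26) = 2.
Since gcd = 2 != 1, 20 shares a common factor with 26, so it cannot be used.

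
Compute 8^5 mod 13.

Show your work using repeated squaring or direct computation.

Step 1: Compute 8^5 mod 13 step by step, reducing modulo 13 at each step.
  8^1 mod 13 = 8
  8^2 mod 13 = (8 * 8) mod 13 = 12
  8^3 mod 13 = (12 * 8) mod 13 = 5
  8^4 mod 13 = (5 * 8) mod 13 = 1
  8^5 mod 13 = (1 * 8) mod 13 = 8
Step 2: Result = 8.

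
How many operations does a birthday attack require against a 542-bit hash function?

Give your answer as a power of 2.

Step 1: The birthday paradox gives collision probability ~50% after sqrt(2^n) = 2^(n/2) hashes.
Step 2: For 542-bit output: 2^(542/2) = 2^271.
Step 3: Approximately 2^271 hash computations needed.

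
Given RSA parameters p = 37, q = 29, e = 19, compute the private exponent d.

Step 1: n = 37 * 29 = 1073.
Step 2: phi(n) = 36 * 28 = 1008.
Step 3: Find d such that 19 * d = 1 (mod 1008).
Step 4: d = 19^(-1) mod 1008 = 955.
Verification: 19 * 955 = 18145 = 18 * 1008 + 1.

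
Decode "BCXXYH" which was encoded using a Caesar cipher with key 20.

Step 1: Reverse the shift by subtracting 20 from each letter position.
  B (position 1) -> position (1-20) mod 26 = 7 -> H
  C (position 2) -> position (2-20) mod 26 = 8 -> I
  X (position 23) -> position (23-20) mod 26 = 3 -> D
  X (position 23) -> position (23-20) mod 26 = 3 -> D
  Y (position 24) -> position (24-20) mod 26 = 4 -> E
  H (position 7) -> position (7-20) mod 26 = 13 -> N
Decrypted message: HIDDEN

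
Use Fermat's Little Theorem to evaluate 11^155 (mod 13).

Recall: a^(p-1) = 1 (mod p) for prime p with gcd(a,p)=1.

Step 1: Since 13 is prime, by Fermat's Little Theorem: 11^12 = 1 (mod 13).
Step 2: Reduce exponent: 155 mod 12 = 11.
Step 3: So 11^155 = 11^11 (mod 13).
Step 4: 11^11 mod 13 = 6.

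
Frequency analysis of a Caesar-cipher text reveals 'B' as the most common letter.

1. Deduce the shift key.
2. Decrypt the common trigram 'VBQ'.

Step 1: In English, 'E' is the most frequent letter (12.7%).
Step 2: The most frequent ciphertext letter is 'B' (position 1).
Step 3: Shift = (1 - 4) mod 26 = 23.
Step 4: Decrypt 'VBQ' by shifting back 23:
  V -> Y
  B -> E
  Q -> T
Step 5: 'VBQ' decrypts to 'YET'.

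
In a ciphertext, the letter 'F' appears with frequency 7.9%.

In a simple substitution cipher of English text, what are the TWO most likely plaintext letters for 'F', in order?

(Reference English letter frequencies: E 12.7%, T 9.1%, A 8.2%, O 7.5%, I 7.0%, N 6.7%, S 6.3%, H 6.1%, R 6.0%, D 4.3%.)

Step 1: Observed frequency of 'F' is 7.9%.
Step 2: Compute distances to each reference frequency and sort:
  A (8.2%): difference = 0.3% <-- BEST
  O (7.5%): difference = 0.4% <-- RUNNER-UP
  I (7.0%): difference = 0.9%
  T (9.1%): difference = 1.2%
  N (6.7%): difference = 1.2%
Step 3: Most likely is 'A' (8.2%, diff 0.3%); second most likely is 'O' (7.5%, diff 0.4%).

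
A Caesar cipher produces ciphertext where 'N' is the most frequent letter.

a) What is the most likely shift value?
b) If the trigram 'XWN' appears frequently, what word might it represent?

Step 1: In English, 'E' is the most frequent letter (12.7%).
Step 2: The most frequent ciphertext letter is 'N' (position 13).
Step 3: Shift = (13 - 4) mod 26 = 9.
Step 4: Decrypt 'XWN' by shifting back 9:
  X -> O
  W -> N
  N -> E
Step 5: 'XWN' decrypts to 'ONE'.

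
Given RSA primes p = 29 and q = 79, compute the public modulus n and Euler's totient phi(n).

Step 1: n = p * q = 29 * 79 = 2291.
Step 2: phi(n) = (p-1)(q-1) = 28 * 78 = 2184.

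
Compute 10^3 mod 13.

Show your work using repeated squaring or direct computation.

Step 1: Compute 10^3 mod 13 step by step, reducing modulo 13 at each step.
  10^1 mod 13 = 10
  10^2 mod 13 = (10 * 10) mod 13 = 9
  10^3 mod 13 = (9 * 10) mod 13 = 12
Step 2: Result = 12.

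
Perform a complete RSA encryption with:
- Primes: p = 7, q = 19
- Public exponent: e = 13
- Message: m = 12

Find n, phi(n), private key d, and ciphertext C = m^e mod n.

Step 1: n = 7 * 19 = 133.
Step 2: phi(n) = (7-1)(19-1) = 6 * 18 = 108.
Step 3: Find d = 13^(-1) mod 108 = 25.
  Verify: 13 * 25 = 325 = 1 (mod 108).
Step 4: C = 12^13 mod 133 = 12.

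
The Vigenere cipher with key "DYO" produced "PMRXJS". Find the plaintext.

Step 1: Extend key: DYODYO
Step 2: Decrypt each letter (c - k) mod 26:
  P(15) - D(3) = (15-3) mod 26 = 12 = M
  M(12) - Y(24) = (12-24) mod 26 = 14 = O
  R(17) - O(14) = (17-14) mod 26 = 3 = D
  X(23) - D(3) = (23-3) mod 26 = 20 = U
  J(9) - Y(24) = (9-24) mod 26 = 11 = L
  S(18) - O(14) = (18-14) mod 26 = 4 = E
Plaintext: MODULE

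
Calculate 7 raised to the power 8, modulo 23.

Step 1: Compute 7^8 mod 23 step by step, reducing modulo 23 at each step.
  7^1 mod 23 = 7
  7^2 mod 23 = (7 * 7) mod 23 = 3
  7^3 mod 23 = (3 * 7) mod 23 = 21
  7^4 mod 23 = (21 * 7) mod 23 = 9
  7^5 mod 23 = (9 * 7) mod 23 = 17
  7^6 mod 23 = (17 * 7) mod 23 = 4
  7^7 mod 23 = (4 * 7) mod 23 = 5
  7^8 mod 23 = (5 * 7) mod 23 = 12
Step 2: Result = 12.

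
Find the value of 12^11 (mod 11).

Step 1: Compute 12^11 mod 11 step by step, reducing modulo 11 at each step.
  12^1 mod 11 = 1
  12^2 mod 11 = (1 * 12) mod 11 = 1
  12^3 mod 11 = (1 * 12) mod 11 = 1
  12^4 mod 11 = (1 * 12) mod 11 = 1
  12^5 mod 11 = (1 * 12) mod 11 = 1
  12^6 mod 11 = (1 * 12) mod 11 = 1
  12^7 mod 11 = (1 * 12) mod 11 = 1
  12^8 mod 11 = (1 * 12) mod 11 = 1
  12^9 mod 11 = (1 * 12) mod 11 = 1
  12^10 mod 11 = (1 * 12) mod 11 = 1
  12^11 mod 11 = (1 * 12) mod 11 = 1
Step 2: Result = 1.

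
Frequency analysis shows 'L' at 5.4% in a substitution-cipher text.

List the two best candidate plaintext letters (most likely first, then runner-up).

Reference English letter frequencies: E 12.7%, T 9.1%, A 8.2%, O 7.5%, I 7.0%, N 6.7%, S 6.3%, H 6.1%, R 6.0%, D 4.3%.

Step 1: Observed frequency of 'L' is 5.4%.
Step 2: Compute distances to each reference frequency and sort:
  R (6.0%): difference = 0.6% <-- BEST
  H (6.1%): difference = 0.7% <-- RUNNER-UP
  S (6.3%): difference = 0.9%
  D (4.3%): difference = 1.1%
  N (6.7%): difference = 1.3%
Step 3: Most likely is 'R' (6.0%, diff 0.6%); second most likely is 'H' (6.1%, diff 0.7%).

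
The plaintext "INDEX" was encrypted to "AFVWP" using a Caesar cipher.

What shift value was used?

Step 1: Compare first letters: I (position 8) -> A (position 0).
Step 2: Shift = (0 - 8) mod 26 = 18.
The shift value is 18.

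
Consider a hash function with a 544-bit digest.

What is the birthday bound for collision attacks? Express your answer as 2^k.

Step 1: The birthday paradox gives collision probability ~50% after sqrt(2^n) = 2^(n/2) hashes.
Step 2: For 544-bit output: 2^(544/2) = 2^272.
Step 3: Approximately 2^272 hash computations needed.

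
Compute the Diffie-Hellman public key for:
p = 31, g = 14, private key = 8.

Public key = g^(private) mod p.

Step 1: A = g^a mod p = 14^8 mod 31.
  14^1 mod 31 = 14
  14^2 mod 31 = (14 * 14) mod 31 = 10
  14^3 mod 31 = (10 * 14) mod 31 = 16
  14^4 mod 31 = (16 * 14) mod 31 = 7
  14^5 mod 31 = (7 * 14) mod 31 = 5
  14^6 mod 31 = (5 * 14) mod 31 = 8
  14^7 mod 31 = (8 * 14) mod 31 = 19
  14^8 mod 31 = (19 * 14) mod 31 = 18
Result: A = 18.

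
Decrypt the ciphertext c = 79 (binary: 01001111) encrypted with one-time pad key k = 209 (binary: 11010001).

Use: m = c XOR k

Step 1: XOR ciphertext with key:
  Ciphertext: 01001111
  Key:        11010001
  XOR:        10011110
Step 2: Plaintext = 10011110 = 158 in decimal.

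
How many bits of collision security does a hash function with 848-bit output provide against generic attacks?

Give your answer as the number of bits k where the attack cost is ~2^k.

Step 1: The hash has a 848-bit output.
Step 2: Collision resistance means it should be infeasible to find any x != y with h(x) = h(y).
By the birthday bound, a generic collision search succeeds after about sqrt(2^848) = 2^(848/2) = 2^424 evaluations.
Step 3: Security level = 424 bits.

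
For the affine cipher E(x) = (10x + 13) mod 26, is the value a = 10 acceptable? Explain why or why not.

Step 1: Compute gcd(10, 26).
Step 2: gcd(10, 26) = 2.
Since gcd = 2 != 1, 10 shares a common factor with 26, so it cannot be used.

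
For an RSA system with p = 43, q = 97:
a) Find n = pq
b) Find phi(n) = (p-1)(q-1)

Step 1: n = p * q = 43 * 97 = 4171.
Step 2: phi(n) = (p-1)(q-1) = 42 * 96 = 4032.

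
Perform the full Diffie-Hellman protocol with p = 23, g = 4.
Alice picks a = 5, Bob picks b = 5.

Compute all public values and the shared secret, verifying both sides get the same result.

Step 1: A = g^a mod p = 4^5 mod 23 = 12.
Step 2: B = g^b mod p = 4^5 mod 23 = 12.
Step 3: Alice computes s = B^a mod p = 12^5 mod 23 = 18.
Step 4: Bob computes s = A^b mod p = 12^5 mod 23 = 18.
Both sides agree: shared secret = 18.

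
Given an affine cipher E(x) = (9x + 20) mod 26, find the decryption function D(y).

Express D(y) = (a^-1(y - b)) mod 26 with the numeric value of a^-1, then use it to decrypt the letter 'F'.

Step 1: Find a^-1, the modular inverse of 9 mod 26.
Step 2: We need 9 * a^-1 = 1 (mod 26).
Step 3: 9 * 3 = 27 = 1 * 26 + 1, so a^-1 = 3.
Step 4: D(y) = 3(y - 20) mod 26.
Step 5: Apply to 'F' (y = 5): D(5) = 3 * (5 - 20) mod 26 = 3 * -15 mod 26 = 7 -> 'H'.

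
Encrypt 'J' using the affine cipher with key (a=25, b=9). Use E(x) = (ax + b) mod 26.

Step 1: Convert 'J' to number: x = 9.
Step 2: E(9) = (25 * 9 + 9) mod 26 = 234 mod 26 = 0.
Step 3: Convert 0 back to letter: A.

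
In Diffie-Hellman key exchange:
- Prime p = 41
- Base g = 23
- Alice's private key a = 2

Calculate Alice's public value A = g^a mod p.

Step 1: A = g^a mod p = 23^2 mod 41.
  23^1 mod 41 = 23
  23^2 mod 41 = (23 * 23) mod 41 = 37
Result: A = 37.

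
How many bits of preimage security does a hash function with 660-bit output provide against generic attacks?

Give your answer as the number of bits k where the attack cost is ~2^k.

Step 1: The hash has a 660-bit output.
Step 2: Preimage resistance means: given a digest h(x), it should be infeasible to find any input that hashes to it.
With a 660-bit output there are 2^660 possible digests, so a generic brute-force preimage search costs about 2^660 evaluations.
Step 3: Security level = 660 bits.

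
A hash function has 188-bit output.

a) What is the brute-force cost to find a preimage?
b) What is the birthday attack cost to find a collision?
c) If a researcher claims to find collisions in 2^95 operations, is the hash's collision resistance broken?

Step 1: Preimage resistance requires brute-force of 2^188 operations.
Step 2: Collision resistance (birthday bound) = 2^(188/2) = 2^94.
Step 3: The claimed attack costs 2^95 operations.
Step 4: Since 2^95 >= 2^94, the claimed attack is no faster than the generic birthday attack, so this does not break collision resistance.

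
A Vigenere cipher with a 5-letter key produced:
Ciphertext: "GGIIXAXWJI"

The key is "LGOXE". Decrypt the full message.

Step 1: Key 'LGOXE' has length 5. Extended key: LGOXELGOXE
Step 2: Decrypt each position:
  G(6) - L(11) = 21 = V
  G(6) - G(6) = 0 = A
  I(8) - O(14) = 20 = U
  I(8) - X(23) = 11 = L
  X(23) - E(4) = 19 = T
  A(0) - L(11) = 15 = P
  X(23) - G(6) = 17 = R
  W(22) - O(14) = 8 = I
  J(9) - X(23) = 12 = M
  I(8) - E(4) = 4 = E
Plaintext: VAULTPRIME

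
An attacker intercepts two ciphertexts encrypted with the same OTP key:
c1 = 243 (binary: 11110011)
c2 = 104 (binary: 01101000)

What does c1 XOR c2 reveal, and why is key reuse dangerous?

Step 1: c1 XOR c2 = (m1 XOR k) XOR (m2 XOR k).
Step 2: By XOR associativity/commutativity: = m1 XOR m2 XOR k XOR k = m1 XOR m2.
Step 3: 11110011 XOR 01101000 = 10011011 = 155.
Step 4: The key cancels out! An attacker learns m1 XOR m2 = 155, revealing the relationship between plaintexts.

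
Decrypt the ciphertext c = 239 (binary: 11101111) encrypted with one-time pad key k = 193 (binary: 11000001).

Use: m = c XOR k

Step 1: XOR ciphertext with key:
  Ciphertext: 11101111
  Key:        11000001
  XOR:        00101110
Step 2: Plaintext = 00101110 = 46 in decimal.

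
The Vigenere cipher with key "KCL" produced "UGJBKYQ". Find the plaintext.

Step 1: Extend key: KCLKCLK
Step 2: Decrypt each letter (c - k) mod 26:
  U(20) - K(10) = (20-10) mod 26 = 10 = K
  G(6) - C(2) = (6-2) mod 26 = 4 = E
  J(9) - L(11) = (9-11) mod 26 = 24 = Y
  B(1) - K(10) = (1-10) mod 26 = 17 = R
  K(10) - C(2) = (10-2) mod 26 = 8 = I
  Y(24) - L(11) = (24-11) mod 26 = 13 = N
  Q(16) - K(10) = (16-10) mod 26 = 6 = G
Plaintext: KEYRING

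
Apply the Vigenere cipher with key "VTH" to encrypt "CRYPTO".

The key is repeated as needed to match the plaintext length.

Step 1: Repeat key to match plaintext length:
  Plaintext: CRYPTO
  Key:       VTHVTH
Step 2: Encrypt each letter:
  C(2) + V(21) = (2+21) mod 26 = 23 = X
  R(17) + T(19) = (17+19) mod 26 = 10 = K
  Y(24) + H(7) = (24+7) mod 26 = 5 = F
  P(15) + V(21) = (15+21) mod 26 = 10 = K
  T(19) + T(19) = (19+19) mod 26 = 12 = M
  O(14) + H(7) = (14+7) mod 26 = 21 = V
Ciphertext: XKFKMV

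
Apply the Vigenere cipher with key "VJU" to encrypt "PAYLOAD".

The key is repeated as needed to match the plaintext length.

Step 1: Repeat key to match plaintext length:
  Plaintext: PAYLOAD
  Key:       VJUVJUV
Step 2: Encrypt each letter:
  P(15) + V(21) = (15+21) mod 26 = 10 = K
  A(0) + J(9) = (0+9) mod 26 = 9 = J
  Y(24) + U(20) = (24+20) mod 26 = 18 = S
  L(11) + V(21) = (11+21) mod 26 = 6 = G
  O(14) + J(9) = (14+9) mod 26 = 23 = X
  A(0) + U(20) = (0+20) mod 26 = 20 = U
  D(3) + V(21) = (3+21) mod 26 = 24 = Y
Ciphertext: KJSGXUY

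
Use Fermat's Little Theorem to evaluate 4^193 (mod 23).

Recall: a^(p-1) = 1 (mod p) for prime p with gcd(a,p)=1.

Step 1: Since 23 is prime, by Fermat's Little Theorem: 4^22 = 1 (mod 23).
Step 2: Reduce exponent: 193 mod 22 = 17.
Step 3: So 4^193 = 4^17 (mod 23).
Step 4: 4^17 mod 23 = 2.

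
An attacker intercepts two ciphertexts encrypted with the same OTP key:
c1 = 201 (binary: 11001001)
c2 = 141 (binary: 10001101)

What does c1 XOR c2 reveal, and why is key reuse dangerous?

Step 1: c1 XOR c2 = (m1 XOR k) XOR (m2 XOR k).
Step 2: By XOR associativity/commutativity: = m1 XOR m2 XOR k XOR k = m1 XOR m2.
Step 3: 11001001 XOR 10001101 = 01000100 = 68.
Step 4: The key cancels out! An attacker learns m1 XOR m2 = 68, revealing the relationship between plaintexts.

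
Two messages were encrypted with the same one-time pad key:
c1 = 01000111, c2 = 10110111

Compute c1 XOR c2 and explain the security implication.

Step 1: c1 XOR c2 = (m1 XOR k) XOR (m2 XOR k).
Step 2: By XOR associativity/commutativity: = m1 XOR m2 XOR k XOR k = m1 XOR m2.
Step 3: 01000111 XOR 10110111 = 11110000 = 240.
Step 4: The key cancels out! An attacker learns m1 XOR m2 = 240, revealing the relationship between plaintexts.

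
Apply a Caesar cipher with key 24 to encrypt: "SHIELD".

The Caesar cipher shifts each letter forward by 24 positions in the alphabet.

Step 1: For each letter, shift forward by 24 positions (mod 26).
  S (position 18) -> position (18+24) mod 26 = 16 -> Q
  H (position 7) -> position (7+24) mod 26 = 5 -> F
  I (position 8) -> position (8+24) mod 26 = 6 -> G
  E (position 4) -> position (4+24) mod 26 = 2 -> C
  L (position 11) -> position (11+24) mod 26 = 9 -> J
  D (position 3) -> position (3+24) mod 26 = 1 -> B
Result: QFGCJB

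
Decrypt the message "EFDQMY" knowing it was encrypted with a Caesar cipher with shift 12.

Step 1: Reverse the shift by subtracting 12 from each letter position.
  E (position 4) -> position (4-12) mod 26 = 18 -> S
  F (position 5) -> position (5-12) mod 26 = 19 -> T
  D (position 3) -> position (3-12) mod 26 = 17 -> R
  Q (position 16) -> position (16-12) mod 26 = 4 -> E
  M (position 12) -> position (12-12) mod 26 = 0 -> A
  Y (position 24) -> position (24-12) mod 26 = 12 -> M
Decrypted message: STREAM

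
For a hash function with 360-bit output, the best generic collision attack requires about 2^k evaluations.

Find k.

Step 1: The hash has a 360-bit output.
Step 2: Collision resistance means it should be infeasible to find any x != y with h(x) = h(y).
By the birthday bound, a generic collision search succeeds after about sqrt(2^360) = 2^(360/2) = 2^180 evaluations.
Step 3: Security level = 180 bits.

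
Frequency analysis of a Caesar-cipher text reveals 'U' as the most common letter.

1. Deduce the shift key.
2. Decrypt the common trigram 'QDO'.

Step 1: In English, 'E' is the most frequent letter (12.7%).
Step 2: The most frequent ciphertext letter is 'U' (position 20).
Step 3: Shift = (20 - 4) mod 26 = 16.
Step 4: Decrypt 'QDO' by shifting back 16:
  Q -> A
  D -> N
  O -> Y
Step 5: 'QDO' decrypts to 'ANY'.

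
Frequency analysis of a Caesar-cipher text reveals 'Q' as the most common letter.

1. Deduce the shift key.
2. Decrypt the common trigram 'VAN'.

Step 1: In English, 'E' is the most frequent letter (12.7%).
Step 2: The most frequent ciphertext letter is 'Q' (position 16).
Step 3: Shift = (16 - 4) mod 26 = 12.
Step 4: Decrypt 'VAN' by shifting back 12:
  V -> J
  A -> O
  N -> B
Step 5: 'VAN' decrypts to 'JOB'.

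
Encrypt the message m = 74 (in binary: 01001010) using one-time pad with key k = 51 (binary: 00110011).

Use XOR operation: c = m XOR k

Step 1: Write out the XOR operation bit by bit:
  Message: 01001010
  Key:     00110011
  XOR:     01111001
Step 2: Convert to decimal: 01111001 = 121.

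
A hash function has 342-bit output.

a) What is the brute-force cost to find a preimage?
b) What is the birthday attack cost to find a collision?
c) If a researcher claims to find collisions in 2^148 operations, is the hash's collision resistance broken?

Step 1: Preimage resistance requires brute-force of 2^342 operations.
Step 2: Collision resistance (birthday bound) = 2^(342/2) = 2^171.
Step 3: The claimed attack costs 2^148 operations.
Step 4: Since 2^148 < 2^171, the claimed attack beats the generic birthday bound, so collision resistance is broken.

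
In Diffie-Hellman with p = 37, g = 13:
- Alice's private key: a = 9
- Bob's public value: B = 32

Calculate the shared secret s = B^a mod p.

Step 1: s = B^a mod p = 32^9 mod 37.
  32^1 mod 37 = 32
  32^2 mod 37 = (32 * 32) mod 37 = 25
  32^3 mod 37 = (25 * 32) mod 37 = 23
  32^4 mod 37 = (23 * 32) mod 37 = 33
  32^5 mod 37 = (33 * 32) mod 37 = 20
  32^6 mod 37 = (20 * 32) mod 37 = 11
  32^7 mod 37 = (11 * 32) mod 37 = 19
  32^8 mod 37 = (19 * 32) mod 37 = 16
  32^9 mod 37 = (16 * 32) mod 37 = 31
Result: shared secret = 31.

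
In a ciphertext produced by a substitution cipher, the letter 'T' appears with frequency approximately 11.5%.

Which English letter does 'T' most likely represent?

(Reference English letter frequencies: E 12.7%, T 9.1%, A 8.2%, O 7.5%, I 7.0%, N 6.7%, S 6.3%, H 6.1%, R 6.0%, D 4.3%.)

Step 1: The observed frequency is 11.5%.
Step 2: Compare with English frequencies:
  E: 12.7% (difference: 1.2%) <-- closest
  T: 9.1% (difference: 2.4%)
  A: 8.2% (difference: 3.3%)
  O: 7.5% (difference: 4.0%)
  I: 7.0% (difference: 4.5%)
  N: 6.7% (difference: 4.8%)
  S: 6.3% (difference: 5.2%)
  H: 6.1% (difference: 5.4%)
  R: 6.0% (difference: 5.5%)
  D: 4.3% (difference: 7.2%)
Step 3: 'T' most likely represents 'E' (frequency 12.7%).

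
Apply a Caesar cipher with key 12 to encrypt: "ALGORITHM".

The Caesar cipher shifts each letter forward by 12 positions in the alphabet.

Step 1: For each letter, shift forward by 12 positions (mod 26).
  A (position 0) -> position (0+12) mod 26 = 12 -> M
  L (position 11) -> position (11+12) mod 26 = 23 -> X
  G (position 6) -> position (6+12) mod 26 = 18 -> S
  O (position 14) -> position (14+12) mod 26 = 0 -> A
  R (position 17) -> position (17+12) mod 26 = 3 -> D
  I (position 8) -> position (8+12) mod 26 = 20 -> U
  T (position 19) -> position (19+12) mod 26 = 5 -> F
  H (position 7) -> position (7+12) mod 26 = 19 -> T
  M (position 12) -> position (12+12) mod 26 = 24 -> Y
Result: MXSADUFTY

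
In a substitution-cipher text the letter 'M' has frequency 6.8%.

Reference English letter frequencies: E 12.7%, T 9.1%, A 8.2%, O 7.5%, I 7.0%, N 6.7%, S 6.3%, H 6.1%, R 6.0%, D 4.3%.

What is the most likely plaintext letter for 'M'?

Step 1: The observed frequency is 6.8%.
Step 2: Compare with English frequencies:
  E: 12.7% (difference: 5.9%)
  T: 9.1% (difference: 2.3%)
  A: 8.2% (difference: 1.4%)
  O: 7.5% (difference: 0.7%)
  I: 7.0% (difference: 0.2%)
  N: 6.7% (difference: 0.1%) <-- closest
  S: 6.3% (difference: 0.5%)
  H: 6.1% (difference: 0.7%)
  R: 6.0% (difference: 0.8%)
  D: 4.3% (difference: 2.5%)
Step 3: 'M' most likely represents 'N' (frequency 6.7%).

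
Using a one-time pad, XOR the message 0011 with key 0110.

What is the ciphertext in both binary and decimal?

Step 1: Write out the XOR operation bit by bit:
  Message: 0011
  Key:     0110
  XOR:     0101
Step 2: Convert to decimal: 0101 = 5.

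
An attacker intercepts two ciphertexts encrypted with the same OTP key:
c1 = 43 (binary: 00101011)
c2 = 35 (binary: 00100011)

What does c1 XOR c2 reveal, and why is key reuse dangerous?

Step 1: c1 XOR c2 = (m1 XOR k) XOR (m2 XOR k).
Step 2: By XOR associativity/commutativity: = m1 XOR m2 XOR k XOR k = m1 XOR m2.
Step 3: 00101011 XOR 00100011 = 00001000 = 8.
Step 4: The key cancels out! An attacker learns m1 XOR m2 = 8, revealing the relationship between plaintexts.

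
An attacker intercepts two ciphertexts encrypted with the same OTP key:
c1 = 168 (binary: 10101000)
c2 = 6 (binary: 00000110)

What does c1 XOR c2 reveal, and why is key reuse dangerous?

Step 1: c1 XOR c2 = (m1 XOR k) XOR (m2 XOR k).
Step 2: By XOR associativity/commutativity: = m1 XOR m2 XOR k XOR k = m1 XOR m2.
Step 3: 10101000 XOR 00000110 = 10101110 = 174.
Step 4: The key cancels out! An attacker learns m1 XOR m2 = 174, revealing the relationship between plaintexts.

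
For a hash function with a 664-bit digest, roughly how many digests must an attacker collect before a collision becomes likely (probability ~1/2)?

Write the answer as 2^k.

Step 1: The birthday paradox gives collision probability ~50% after sqrt(2^n) = 2^(n/2) hashes.
Step 2: For 664-bit output: 2^(664/2) = 2^332.
Step 3: Approximately 2^332 hash computations needed.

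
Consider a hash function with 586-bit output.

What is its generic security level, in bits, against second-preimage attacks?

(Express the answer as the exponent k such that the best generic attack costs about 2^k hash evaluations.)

Step 1: The hash has a 586-bit output.
Step 2: Second-preimage resistance means: given a specific input x, it should be infeasible to find a different y with h(y) = h(x).
With a 586-bit output, a generic search for a second preimage costs about 2^586 evaluations (each trial matches the fixed target with probability 2^-586).
Step 3: Security level = 586 bits.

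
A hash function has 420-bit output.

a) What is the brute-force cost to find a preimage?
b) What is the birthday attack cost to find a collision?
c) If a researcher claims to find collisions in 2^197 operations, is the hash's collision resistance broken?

Step 1: Preimage resistance requires brute-force of 2^420 operations.
Step 2: Collision resistance (birthday bound) = 2^(420/2) = 2^210.
Step 3: The claimed attack costs 2^197 operations.
Step 4: Since 2^197 < 2^210, the claimed attack beats the generic birthday bound, so collision resistance is broken.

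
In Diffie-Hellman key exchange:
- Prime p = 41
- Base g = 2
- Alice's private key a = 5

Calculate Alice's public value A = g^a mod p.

Step 1: A = g^a mod p = 2^5 mod 41.
  2^1 mod 41 = 2
  2^2 mod 41 = (2 * 2) mod 41 = 4
  2^3 mod 41 = (4 * 2) mod 41 = 8
  2^4 mod 41 = (8 * 2) mod 41 = 16
  2^5 mod 41 = (16 * 2) mod 41 = 32
Result: A = 32.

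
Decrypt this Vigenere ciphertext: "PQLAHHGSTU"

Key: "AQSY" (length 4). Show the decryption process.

Step 1: Key 'AQSY' has length 4. Extended key: AQSYAQSYAQ
Step 2: Decrypt each position:
  P(15) - A(0) = 15 = P
  Q(16) - Q(16) = 0 = A
  L(11) - S(18) = 19 = T
  A(0) - Y(24) = 2 = C
  H(7) - A(0) = 7 = H
  H(7) - Q(16) = 17 = R
  G(6) - S(18) = 14 = O
  S(18) - Y(24) = 20 = U
  T(19) - A(0) = 19 = T
  U(20) - Q(16) = 4 = E
Plaintext: PATCHROUTE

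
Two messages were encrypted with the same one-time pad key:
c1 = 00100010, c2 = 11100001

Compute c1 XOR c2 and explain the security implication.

Step 1: c1 XOR c2 = (m1 XOR k) XOR (m2 XOR k).
Step 2: By XOR associativity/commutativity: = m1 XOR m2 XOR k XOR k = m1 XOR m2.
Step 3: 00100010 XOR 11100001 = 11000011 = 195.
Step 4: The key cancels out! An attacker learns m1 XOR m2 = 195, revealing the relationship between plaintexts.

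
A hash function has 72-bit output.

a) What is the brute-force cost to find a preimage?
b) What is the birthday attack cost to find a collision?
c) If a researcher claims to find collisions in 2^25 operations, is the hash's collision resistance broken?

Step 1: Preimage resistance requires brute-force of 2^72 operations.
Step 2: Collision resistance (birthday bound) = 2^(72/2) = 2^36.
Step 3: The claimed attack costs 2^25 operations.
Step 4: Since 2^25 < 2^36, the claimed attack beats the generic birthday bound, so collision resistance is broken.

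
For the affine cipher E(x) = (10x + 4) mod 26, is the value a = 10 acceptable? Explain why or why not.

Step 1: Compute gcd(10, 26).
Step 2: gcd(10, 26) = 2.
Since gcd = 2 != 1, 10 shares a common factor with 26, so it cannot be used.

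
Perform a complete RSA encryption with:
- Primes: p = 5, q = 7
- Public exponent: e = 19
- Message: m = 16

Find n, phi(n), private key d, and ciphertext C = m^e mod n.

Step 1: n = 5 * 7 = 35.
Step 2: phi(n) = (5-1)(7-1) = 4 * 6 = 24.
Step 3: Find d = 19^(-1) mod 24 = 19.
  Verify: 19 * 19 = 361 = 1 (mod 24).
Step 4: C = 16^19 mod 35 = 16.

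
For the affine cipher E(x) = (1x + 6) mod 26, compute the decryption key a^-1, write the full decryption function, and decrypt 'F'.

Step 1: Find a^-1, the modular inverse of 1 mod 26.
Step 2: We need 1 * a^-1 = 1 (mod 26).
Step 3: 1 * 1 = 1 = 0 * 26 + 1, so a^-1 = 1.
Step 4: D(y) = 1(y - 6) mod 26.
Step 5: Apply to 'F' (y = 5): D(5) = 1 * (5 - 6) mod 26 = 1 * -1 mod 26 = 25 -> 'Z'.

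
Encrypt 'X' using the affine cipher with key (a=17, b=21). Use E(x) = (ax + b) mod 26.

Step 1: Convert 'X' to number: x = 23.
Step 2: E(23) = (17 * 23 + 21) mod 26 = 412 mod 26 = 22.
Step 3: Convert 22 back to letter: W.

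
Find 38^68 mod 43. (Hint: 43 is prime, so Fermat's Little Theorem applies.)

Step 1: Since 43 is prime, by Fermat's Little Theorem: 38^42 = 1 (mod 43).
Step 2: Reduce exponent: 68 mod 42 = 26.
Step 3: So 38^68 = 38^26 (mod 43).
Step 4: 38^26 mod 43 = 14.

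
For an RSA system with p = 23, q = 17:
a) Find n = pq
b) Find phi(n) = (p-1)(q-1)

Step 1: n = p * q = 23 * 17 = 391.
Step 2: phi(n) = (p-1)(q-1) = 22 * 16 = 352.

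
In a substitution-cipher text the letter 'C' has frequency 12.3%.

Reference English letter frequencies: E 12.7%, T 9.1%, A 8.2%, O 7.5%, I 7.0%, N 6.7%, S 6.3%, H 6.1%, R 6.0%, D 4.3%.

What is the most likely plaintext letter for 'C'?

Step 1: The observed frequency is 12.3%.
Step 2: Compare with English frequencies:
  E: 12.7% (difference: 0.4%) <-- closest
  T: 9.1% (difference: 3.2%)
  A: 8.2% (difference: 4.1%)
  O: 7.5% (difference: 4.8%)
  I: 7.0% (difference: 5.3%)
  N: 6.7% (difference: 5.6%)
  S: 6.3% (difference: 6.0%)
  H: 6.1% (difference: 6.2%)
  R: 6.0% (difference: 6.3%)
  D: 4.3% (difference: 8.0%)
Step 3: 'C' most likely represents 'E' (frequency 12.7%).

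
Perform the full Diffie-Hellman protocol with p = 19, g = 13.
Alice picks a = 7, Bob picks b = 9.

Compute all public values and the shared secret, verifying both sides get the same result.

Step 1: A = g^a mod p = 13^7 mod 19 = 10.
Step 2: B = g^b mod p = 13^9 mod 19 = 18.
Step 3: Alice computes s = B^a mod p = 18^7 mod 19 = 18.
Step 4: Bob computes s = A^b mod p = 10^9 mod 19 = 18.
Both sides agree: shared secret = 18.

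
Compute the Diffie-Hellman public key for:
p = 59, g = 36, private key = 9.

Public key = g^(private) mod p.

Step 1: A = g^a mod p = 36^9 mod 59.
  36^1 mod 59 = 36
  36^2 mod 59 = (36 * 36) mod 59 = 57
  36^3 mod 59 = (57 * 36) mod 59 = 46
  36^4 mod 59 = (46 * 36) mod 59 = 4
  36^5 mod 59 = (4 * 36) mod 59 = 26
  36^6 mod 59 = (26 * 36) mod 59 = 51
  36^7 mod 59 = (51 * 36) mod 59 = 7
  36^8 mod 59 = (7 * 36) mod 59 = 16
  36^9 mod 59 = (16 * 36) mod 59 = 45
Result: A = 45.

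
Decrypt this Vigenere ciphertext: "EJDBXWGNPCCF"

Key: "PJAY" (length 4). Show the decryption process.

Step 1: Key 'PJAY' has length 4. Extended key: PJAYPJAYPJAY
Step 2: Decrypt each position:
  E(4) - P(15) = 15 = P
  J(9) - J(9) = 0 = A
  D(3) - A(0) = 3 = D
  B(1) - Y(24) = 3 = D
  X(23) - P(15) = 8 = I
  W(22) - J(9) = 13 = N
  G(6) - A(0) = 6 = G
  N(13) - Y(24) = 15 = P
  P(15) - P(15) = 0 = A
  C(2) - J(9) = 19 = T
  C(2) - A(0) = 2 = C
  F(5) - Y(24) = 7 = H
Plaintext: PADDINGPATCH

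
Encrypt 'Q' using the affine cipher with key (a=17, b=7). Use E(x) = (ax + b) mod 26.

Step 1: Convert 'Q' to number: x = 16.
Step 2: E(16) = (17 * 16 + 7) mod 26 = 279 mod 26 = 19.
Step 3: Convert 19 back to letter: T.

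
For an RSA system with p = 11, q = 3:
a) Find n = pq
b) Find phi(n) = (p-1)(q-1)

Step 1: n = p * q = 11 * 3 = 33.
Step 2: phi(n) = (p-1)(q-1) = 10 * 2 = 20.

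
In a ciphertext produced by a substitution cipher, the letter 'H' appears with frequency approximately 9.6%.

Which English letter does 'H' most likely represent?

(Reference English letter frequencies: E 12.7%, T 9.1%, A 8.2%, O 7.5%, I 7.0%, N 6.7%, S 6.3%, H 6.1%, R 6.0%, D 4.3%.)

Step 1: The observed frequency is 9.6%.
Step 2: Compare with English frequencies:
  E: 12.7% (difference: 3.1%)
  T: 9.1% (difference: 0.5%) <-- closest
  A: 8.2% (difference: 1.4%)
  O: 7.5% (difference: 2.1%)
  I: 7.0% (difference: 2.6%)
  N: 6.7% (difference: 2.9%)
  S: 6.3% (difference: 3.3%)
  H: 6.1% (difference: 3.5%)
  R: 6.0% (difference: 3.6%)
  D: 4.3% (difference: 5.3%)
Step 3: 'H' most likely represents 'T' (frequency 9.1%).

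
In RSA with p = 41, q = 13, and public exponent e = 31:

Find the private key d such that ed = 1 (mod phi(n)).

Step 1: n = 41 * 13 = 533.
Step 2: phi(n) = 40 * 12 = 480.
Step 3: Find d such that 31 * d = 1 (mod 480).
Step 4: d = 31^(-1) mod 480 = 31.
Verification: 31 * 31 = 961 = 2 * 480 + 1.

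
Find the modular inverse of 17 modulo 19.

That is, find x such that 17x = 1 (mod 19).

Step 1: We need x such that 17 * x = 1 (mod 19).
Step 2: Using the extended Euclidean algorithm or trial:
  17 * 9 = 153 = 8 * 19 + 1.
Step 3: Since 153 mod 19 = 1, the inverse is x = 9.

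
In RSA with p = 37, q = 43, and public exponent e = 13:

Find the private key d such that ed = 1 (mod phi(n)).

Step 1: n = 37 * 43 = 1591.
Step 2: phi(n) = 36 * 42 = 1512.
Step 3: Find d such that 13 * d = 1 (mod 1512).
Step 4: d = 13^(-1) mod 1512 = 349.
Verification: 13 * 349 = 4537 = 3 * 1512 + 1.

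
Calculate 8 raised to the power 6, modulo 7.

Step 1: Compute 8^6 mod 7 step by step, reducing modulo 7 at each step.
  8^1 mod 7 = 1
  8^2 mod 7 = (1 * 8) mod 7 = 1
  8^3 mod 7 = (1 * 8) mod 7 = 1
  8^4 mod 7 = (1 * 8) mod 7 = 1
  8^5 mod 7 = (1 * 8) mod 7 = 1
  8^6 mod 7 = (1 * 8) mod 7 = 1
Step 2: Result = 1.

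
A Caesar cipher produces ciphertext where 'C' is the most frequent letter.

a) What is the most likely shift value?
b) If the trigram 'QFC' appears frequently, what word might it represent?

Step 1: In English, 'E' is the most frequent letter (12.7%).
Step 2: The most frequent ciphertext letter is 'C' (position 2).
Step 3: Shift = (2 - 4) mod 26 = 24.
Step 4: Decrypt 'QFC' by shifting back 24:
  Q -> S
  F -> H
  C -> E
Step 5: 'QFC' decrypts to 'SHE'.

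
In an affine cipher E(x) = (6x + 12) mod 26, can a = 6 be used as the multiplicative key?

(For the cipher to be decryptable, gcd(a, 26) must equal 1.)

Step 1: Compute gcd(6, 26).
Step 2: gcd(6, 26) = 2.
Since gcd = 2 != 1, 6 shares a common factor with 26, so it cannot be used.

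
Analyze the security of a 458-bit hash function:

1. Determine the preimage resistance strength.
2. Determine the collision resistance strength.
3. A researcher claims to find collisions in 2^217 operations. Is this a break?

Step 1: Preimage resistance requires brute-force of 2^458 operations.
Step 2: Collision resistance (birthday bound) = 2^(458/2) = 2^229.
Step 3: The claimed attack costs 2^217 operations.
Step 4: Since 2^217 < 2^229, the claimed attack beats the generic birthday bound, so collision resistance is broken.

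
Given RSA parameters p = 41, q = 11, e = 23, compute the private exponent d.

Step 1: n = 41 * 11 = 451.
Step 2: phi(n) = 40 * 10 = 400.
Step 3: Find d such that 23 * d = 1 (mod 400).
Step 4: d = 23^(-1) mod 400 = 87.
Verification: 23 * 87 = 2001 = 5 * 400 + 1.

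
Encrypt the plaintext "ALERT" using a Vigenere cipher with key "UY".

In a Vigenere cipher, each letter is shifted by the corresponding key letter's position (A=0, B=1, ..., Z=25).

Step 1: Repeat key to match plaintext length:
  Plaintext: ALERT
  Key:       UYUYU
Step 2: Encrypt each letter:
  A(0) + U(20) = (0+20) mod 26 = 20 = U
  L(11) + Y(24) = (11+24) mod 26 = 9 = J
  E(4) + U(20) = (4+20) mod 26 = 24 = Y
  R(17) + Y(24) = (17+24) mod 26 = 15 = P
  T(19) + U(20) = (19+20) mod 26 = 13 = N
Ciphertext: UJYPN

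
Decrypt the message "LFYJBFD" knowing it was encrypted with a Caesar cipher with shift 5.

Step 1: Reverse the shift by subtracting 5 from each letter position.
  L (position 11) -> position (11-5) mod 26 = 6 -> G
  F (position 5) -> position (5-5) mod 26 = 0 -> A
  Y (position 24) -> position (24-5) mod 26 = 19 -> T
  J (position 9) -> position (9-5) mod 26 = 4 -> E
  B (position 1) -> position (1-5) mod 26 = 22 -> W
  F (position 5) -> position (5-5) mod 26 = 0 -> A
  D (position 3) -> position (3-5) mod 26 = 24 -> Y
Decrypted message: GATEWAY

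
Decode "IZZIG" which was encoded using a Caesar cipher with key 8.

Step 1: Reverse the shift by subtracting 8 from each letter position.
  I (position 8) -> position (8-8) mod 26 = 0 -> A
  Z (position 25) -> position (25-8) mod 26 = 17 -> R
  Z (position 25) -> position (25-8) mod 26 = 17 -> R
  I (position 8) -> position (8-8) mod 26 = 0 -> A
  G (position 6) -> position (6-8) mod 26 = 24 -> Y
Decrypted message: ARRAY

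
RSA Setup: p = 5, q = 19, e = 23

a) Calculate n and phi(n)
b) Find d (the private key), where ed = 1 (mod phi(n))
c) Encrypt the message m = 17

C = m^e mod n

Step 1: n = 5 * 19 = 95.
Step 2: phi(n) = (5-1)(19-1) = 4 * 18 = 72.
Step 3: Find d = 23^(-1) mod 72 = 47.
  Verify: 23 * 47 = 1081 = 1 (mod 72).
Step 4: C = 17^23 mod 95 = 63.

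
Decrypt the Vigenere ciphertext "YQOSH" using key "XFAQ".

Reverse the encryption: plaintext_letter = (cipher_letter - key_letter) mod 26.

Step 1: Extend key: XFAQX
Step 2: Decrypt each letter (c - k) mod 26:
  Y(24) - X(23) = (24-23) mod 26 = 1 = B
  Q(16) - F(5) = (16-5) mod 26 = 11 = L
  O(14) - A(0) = (14-0) mod 26 = 14 = O
  S(18) - Q(16) = (18-16) mod 26 = 2 = C
  H(7) - X(23) = (7-23) mod 26 = 10 = K
Plaintext: BLOCK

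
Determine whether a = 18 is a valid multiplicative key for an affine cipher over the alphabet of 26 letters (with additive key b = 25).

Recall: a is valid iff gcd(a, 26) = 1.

Step 1: Compute gcd(18, 26).
Step 2: gcd(18, 26) = 2.
Since gcd = 2 != 1, 18 shares a common factor with 26, so it cannot be used.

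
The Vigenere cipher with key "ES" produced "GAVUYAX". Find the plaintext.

Step 1: Extend key: ESESESE
Step 2: Decrypt each letter (c - k) mod 26:
  G(6) - E(4) = (6-4) mod 26 = 2 = C
  A(0) - S(18) = (0-18) mod 26 = 8 = I
  V(21) - E(4) = (21-4) mod 26 = 17 = R
  U(20) - S(18) = (20-18) mod 26 = 2 = C
  Y(24) - E(4) = (24-4) mod 26 = 20 = U
  A(0) - S(18) = (0-18) mod 26 = 8 = I
  X(23) - E(4) = (23-4) mod 26 = 19 = T
Plaintext: CIRCUIT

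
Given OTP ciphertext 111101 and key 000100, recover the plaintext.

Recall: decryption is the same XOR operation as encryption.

Step 1: XOR ciphertext with key:
  Ciphertext: 111101
  Key:        000100
  XOR:        111001
Step 2: Plaintext = 111001 = 57 in decimal.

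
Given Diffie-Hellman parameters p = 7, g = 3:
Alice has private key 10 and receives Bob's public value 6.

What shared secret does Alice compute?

Step 1: s = B^a mod p = 6^10 mod 7.
  6^1 mod 7 = 6
  6^2 mod 7 = (6 * 6) mod 7 = 1
  6^3 mod 7 = (1 * 6) mod 7 = 6
  6^4 mod 7 = (6 * 6) mod 7 = 1
  6^5 mod 7 = (1 * 6) mod 7 = 6
  6^6 mod 7 = (6 * 6) mod 7 = 1
  6^7 mod 7 = (1 * 6) mod 7 = 6
  6^8 mod 7 = (6 * 6) mod 7 = 1
  6^9 mod 7 = (1 * 6) mod 7 = 6
  6^10 mod 7 = (6 * 6) mod 7 = 1
Result: shared secret = 1.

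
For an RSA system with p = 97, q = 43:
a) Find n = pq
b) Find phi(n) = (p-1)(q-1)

Step 1: n = p * q = 97 * 43 = 4171.
Step 2: phi(n) = (p-1)(q-1) = 96 * 42 = 4032.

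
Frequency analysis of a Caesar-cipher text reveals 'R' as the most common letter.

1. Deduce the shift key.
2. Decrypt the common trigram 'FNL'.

Step 1: In English, 'E' is the most frequent letter (12.7%).
Step 2: The most frequent ciphertext letter is 'R' (position 17).
Step 3: Shift = (17 - 4) mod 26 = 13.
Step 4: Decrypt 'FNL' by shifting back 13:
  F -> S
  N -> A
  L -> Y
Step 5: 'FNL' decrypts to 'SAY'.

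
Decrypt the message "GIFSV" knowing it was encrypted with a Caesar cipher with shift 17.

Step 1: Reverse the shift by subtracting 17 from each letter position.
  G (position 6) -> position (6-17) mod 26 = 15 -> P
  I (position 8) -> position (8-17) mod 26 = 17 -> R
  F (position 5) -> position (5-17) mod 26 = 14 -> O
  S (position 18) -> position (18-17) mod 26 = 1 -> B
  V (position 21) -> position (21-17) mod 26 = 4 -> E
Decrypted message: PROBE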